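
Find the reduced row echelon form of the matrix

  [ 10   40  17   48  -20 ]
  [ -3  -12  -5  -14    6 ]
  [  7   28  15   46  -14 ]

[[1, 4, 0, -2, -2], [0, 0, 1, 4, 0], [0, 0, 0, 0, 0]]

Multiply R1 by 1/10.
Add 3 times R1 to R2.
Subtract 7 times R1 from R3.
Multiply R2 by 10.
Subtract 31/10 times R2 from R3.
Subtract 17/10 times R2 from R1.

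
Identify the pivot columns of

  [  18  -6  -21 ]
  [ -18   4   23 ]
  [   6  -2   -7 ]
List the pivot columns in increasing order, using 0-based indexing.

Multiply r1 by 1/18.
  [   1  -1/3  -7/6 ]
  [ -18     4    23 ]
  [   6    -2    -7 ]
Add 18 times r1 to r2.
  [ 1  -1/3  -7/6 ]
  [ 0    -2     2 ]
  [ 6    -2    -7 ]
Subtract 6 times r1 from r3.
  [ 1  -1/3  -7/6 ]
  [ 0    -2     2 ]
  [ 0     0     0 ]
Multiply r2 by -1/2.
  [ 1  -1/3  -7/6 ]
  [ 0     1    -1 ]
  [ 0     0     0 ]
Add 1/3 times r2 to r1.
  [ 1  0  -3/2 ]
  [ 0  1    -1 ]
  [ 0  0     0 ]
Pivot columns are the columns containing a leading 1.

0, 1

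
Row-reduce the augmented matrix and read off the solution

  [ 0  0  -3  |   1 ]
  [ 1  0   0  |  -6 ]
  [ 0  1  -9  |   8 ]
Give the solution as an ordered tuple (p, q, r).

(-6, 5, -1/3)

Swap r1 and r2.
Swap r2 and r3.
Multiply r3 by -1/3.
Add 9 times r3 to r2.
Reading off the last column: p = -6, q = 5, r = -1/3.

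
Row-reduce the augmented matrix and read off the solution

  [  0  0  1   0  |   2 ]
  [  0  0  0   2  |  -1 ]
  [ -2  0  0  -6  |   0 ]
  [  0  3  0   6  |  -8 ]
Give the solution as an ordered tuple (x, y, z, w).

r1 <-> r3
  [ -2  0  0  -6  |   0 ]
  [  0  0  0   2  |  -1 ]
  [  0  0  1   0  |   2 ]
  [  0  3  0   6  |  -8 ]
r1 -> -1/2·r1
  [ 1  0  0  3  |   0 ]
  [ 0  0  0  2  |  -1 ]
  [ 0  0  1  0  |   2 ]
  [ 0  3  0  6  |  -8 ]
r2 <-> r4
  [ 1  0  0  3  |   0 ]
  [ 0  3  0  6  |  -8 ]
  [ 0  0  1  0  |   2 ]
  [ 0  0  0  2  |  -1 ]
r2 -> 1/3·r2
  [ 1  0  0  3  |     0 ]
  [ 0  1  0  2  |  -8/3 ]
  [ 0  0  1  0  |     2 ]
  [ 0  0  0  2  |    -1 ]
r4 -> 1/2·r4
  [ 1  0  0  3  |     0 ]
  [ 0  1  0  2  |  -8/3 ]
  [ 0  0  1  0  |     2 ]
  [ 0  0  0  1  |  -1/2 ]
r2 -> r2 − 2·r4
  [ 1  0  0  3  |     0 ]
  [ 0  1  0  0  |  -5/3 ]
  [ 0  0  1  0  |     2 ]
  [ 0  0  0  1  |  -1/2 ]
r1 -> r1 − 3·r4
  [ 1  0  0  0  |   3/2 ]
  [ 0  1  0  0  |  -5/3 ]
  [ 0  0  1  0  |     2 ]
  [ 0  0  0  1  |  -1/2 ]
Reading off the last column: x = 3/2, y = -5/3, z = 2, w = -1/2.

(3/2, -5/3, 2, -1/2)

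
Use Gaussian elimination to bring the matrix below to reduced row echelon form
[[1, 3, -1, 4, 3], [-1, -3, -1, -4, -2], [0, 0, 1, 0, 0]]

[[1, 3, 0, 4, 0], [0, 0, 1, 0, 0], [0, 0, 0, 0, 1]]

r2 ← r2 + r1
  [ 1  3  -1  4  3 ]
  [ 0  0  -2  0  1 ]
  [ 0  0   1  0  0 ]
r2 ← -1/2·r2
  [ 1  3  -1  4     3 ]
  [ 0  0   1  0  -1/2 ]
  [ 0  0   1  0     0 ]
r3 ← r3 − r2
  [ 1  3  -1  4     3 ]
  [ 0  0   1  0  -1/2 ]
  [ 0  0   0  0   1/2 ]
r3 ← 2·r3
  [ 1  3  -1  4     3 ]
  [ 0  0   1  0  -1/2 ]
  [ 0  0   0  0     1 ]
r2 ← r2 + 1/2·r3
  [ 1  3  -1  4  3 ]
  [ 0  0   1  0  0 ]
  [ 0  0   0  0  1 ]
r1 ← r1 − 3·r3
  [ 1  3  -1  4  0 ]
  [ 0  0   1  0  0 ]
  [ 0  0   0  0  1 ]
r1 ← r1 + r2
  [ 1  3  0  4  0 ]
  [ 0  0  1  0  0 ]
  [ 0  0  0  0  1 ]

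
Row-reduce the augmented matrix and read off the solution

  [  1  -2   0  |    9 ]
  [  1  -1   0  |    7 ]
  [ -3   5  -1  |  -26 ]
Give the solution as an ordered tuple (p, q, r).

(5, -2, 1)

Subtract R1 from R2.
  [  1  -2   0  |    9 ]
  [  0   1   0  |   -2 ]
  [ -3   5  -1  |  -26 ]
Add 3 times R1 to R3.
  [ 1  -2   0  |   9 ]
  [ 0   1   0  |  -2 ]
  [ 0  -1  -1  |   1 ]
Add R2 to R3.
  [ 1  -2   0  |   9 ]
  [ 0   1   0  |  -2 ]
  [ 0   0  -1  |  -1 ]
Multiply R3 by -1.
  [ 1  -2  0  |   9 ]
  [ 0   1  0  |  -2 ]
  [ 0   0  1  |   1 ]
Add 2 times R2 to R1.
  [ 1  0  0  |   5 ]
  [ 0  1  0  |  -2 ]
  [ 0  0  1  |   1 ]
Reading off the last column: p = 5, q = -2, r = 1.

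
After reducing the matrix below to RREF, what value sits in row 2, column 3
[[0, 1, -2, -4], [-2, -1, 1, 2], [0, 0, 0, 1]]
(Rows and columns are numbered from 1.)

-2

R1 <-> R2
  [ -2  -1   1   2 ]
  [  0   1  -2  -4 ]
  [  0   0   0   1 ]
R1 → -1/2·R1
  [ 1  1/2  -1/2  -1 ]
  [ 0    1    -2  -4 ]
  [ 0    0     0   1 ]
R2 → R2 + 4·R3
  [ 1  1/2  -1/2  -1 ]
  [ 0    1    -2   0 ]
  [ 0    0     0   1 ]
R1 → R1 + R3
  [ 1  1/2  -1/2  0 ]
  [ 0    1    -2  0 ]
  [ 0    0     0  1 ]
R1 → R1 − 1/2·R2
  [ 1  0  1/2  0 ]
  [ 0  1   -2  0 ]
  [ 0  0    0  1 ]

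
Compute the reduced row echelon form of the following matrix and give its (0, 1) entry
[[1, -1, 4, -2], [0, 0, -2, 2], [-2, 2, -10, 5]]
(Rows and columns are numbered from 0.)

-1

R3 ← R3 + 2·R1
  [ 1  -1   4  -2 ]
  [ 0   0  -2   2 ]
  [ 0   0  -2   1 ]
R2 ← -1/2·R2
  [ 1  -1   4  -2 ]
  [ 0   0   1  -1 ]
  [ 0   0  -2   1 ]
R3 ← R3 + 2·R2
  [ 1  -1  4  -2 ]
  [ 0   0  1  -1 ]
  [ 0   0  0  -1 ]
R3 ← -1·R3
  [ 1  -1  4  -2 ]
  [ 0   0  1  -1 ]
  [ 0   0  0   1 ]
R2 ← R2 + R3
  [ 1  -1  4  -2 ]
  [ 0   0  1   0 ]
  [ 0   0  0   1 ]
R1 ← R1 + 2·R3
  [ 1  -1  4  0 ]
  [ 0   0  1  0 ]
  [ 0   0  0  1 ]
R1 ← R1 − 4·R2
  [ 1  -1  0  0 ]
  [ 0   0  1  0 ]
  [ 0   0  0  1 ]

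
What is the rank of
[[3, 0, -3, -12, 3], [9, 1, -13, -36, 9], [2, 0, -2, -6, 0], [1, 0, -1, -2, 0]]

R1 := 1/3·R1
  [ 1  0   -1   -4  1 ]
  [ 9  1  -13  -36  9 ]
  [ 2  0   -2   -6  0 ]
  [ 1  0   -1   -2  0 ]
R2 := R2 − 9·R1
  [ 1  0  -1  -4  1 ]
  [ 0  1  -4   0  0 ]
  [ 2  0  -2  -6  0 ]
  [ 1  0  -1  -2  0 ]
R3 := R3 − 2·R1
  [ 1  0  -1  -4   1 ]
  [ 0  1  -4   0   0 ]
  [ 0  0   0   2  -2 ]
  [ 1  0  -1  -2   0 ]
R4 := R4 − R1
  [ 1  0  -1  -4   1 ]
  [ 0  1  -4   0   0 ]
  [ 0  0   0   2  -2 ]
  [ 0  0   0   2  -1 ]
R3 := 1/2·R3
  [ 1  0  -1  -4   1 ]
  [ 0  1  -4   0   0 ]
  [ 0  0   0   1  -1 ]
  [ 0  0   0   2  -1 ]
R4 := R4 − 2·R3
  [ 1  0  -1  -4   1 ]
  [ 0  1  -4   0   0 ]
  [ 0  0   0   1  -1 ]
  [ 0  0   0   0   1 ]
R3 := R3 + R4
  [ 1  0  -1  -4  1 ]
  [ 0  1  -4   0  0 ]
  [ 0  0   0   1  0 ]
  [ 0  0   0   0  1 ]
R1 := R1 − R4
  [ 1  0  -1  -4  0 ]
  [ 0  1  -4   0  0 ]
  [ 0  0   0   1  0 ]
  [ 0  0   0   0  1 ]
R1 := R1 + 4·R3
  [ 1  0  -1  0  0 ]
  [ 0  1  -4  0  0 ]
  [ 0  0   0  1  0 ]
  [ 0  0   0  0  1 ]
The reduced form has 4 nonzero rows.

rank = 4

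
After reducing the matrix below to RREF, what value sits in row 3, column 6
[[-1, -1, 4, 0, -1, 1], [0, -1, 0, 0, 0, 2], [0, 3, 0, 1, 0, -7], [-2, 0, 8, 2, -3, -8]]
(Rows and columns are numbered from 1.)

-1

Multiply r1 by -1.
  [  1   1  -4  0   1  -1 ]
  [  0  -1   0  0   0   2 ]
  [  0   3   0  1   0  -7 ]
  [ -2   0   8  2  -3  -8 ]
Add 2 times r1 to r4.
  [ 1   1  -4  0   1   -1 ]
  [ 0  -1   0  0   0    2 ]
  [ 0   3   0  1   0   -7 ]
  [ 0   2   0  2  -1  -10 ]
Multiply r2 by -1.
  [ 1  1  -4  0   1   -1 ]
  [ 0  1   0  0   0   -2 ]
  [ 0  3   0  1   0   -7 ]
  [ 0  2   0  2  -1  -10 ]
Subtract 3 times r2 from r3.
  [ 1  1  -4  0   1   -1 ]
  [ 0  1   0  0   0   -2 ]
  [ 0  0   0  1   0   -1 ]
  [ 0  2   0  2  -1  -10 ]
Subtract 2 times r2 from r4.
  [ 1  1  -4  0   1  -1 ]
  [ 0  1   0  0   0  -2 ]
  [ 0  0   0  1   0  -1 ]
  [ 0  0   0  2  -1  -6 ]
Subtract 2 times r3 from r4.
  [ 1  1  -4  0   1  -1 ]
  [ 0  1   0  0   0  -2 ]
  [ 0  0   0  1   0  -1 ]
  [ 0  0   0  0  -1  -4 ]
Multiply r4 by -1.
  [ 1  1  -4  0  1  -1 ]
  [ 0  1   0  0  0  -2 ]
  [ 0  0   0  1  0  -1 ]
  [ 0  0   0  0  1   4 ]
Subtract r4 from r1.
  [ 1  1  -4  0  0  -5 ]
  [ 0  1   0  0  0  -2 ]
  [ 0  0   0  1  0  -1 ]
  [ 0  0   0  0  1   4 ]
Subtract r2 from r1.
  [ 1  0  -4  0  0  -3 ]
  [ 0  1   0  0  0  -2 ]
  [ 0  0   0  1  0  -1 ]
  [ 0  0   0  0  1   4 ]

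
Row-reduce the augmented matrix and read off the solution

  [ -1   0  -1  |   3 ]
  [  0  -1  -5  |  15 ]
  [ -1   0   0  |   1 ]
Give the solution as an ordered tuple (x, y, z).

Multiply R1 by -1.
  [  1   0   1  |  -3 ]
  [  0  -1  -5  |  15 ]
  [ -1   0   0  |   1 ]
Add R1 to R3.
  [ 1   0   1  |  -3 ]
  [ 0  -1  -5  |  15 ]
  [ 0   0   1  |  -2 ]
Multiply R2 by -1.
  [ 1  0  1  |   -3 ]
  [ 0  1  5  |  -15 ]
  [ 0  0  1  |   -2 ]
Subtract 5 times R3 from R2.
  [ 1  0  1  |  -3 ]
  [ 0  1  0  |  -5 ]
  [ 0  0  1  |  -2 ]
Subtract R3 from R1.
  [ 1  0  0  |  -1 ]
  [ 0  1  0  |  -5 ]
  [ 0  0  1  |  -2 ]
Reading off the last column: x = -1, y = -5, z = -2.

(-1, -5, -2)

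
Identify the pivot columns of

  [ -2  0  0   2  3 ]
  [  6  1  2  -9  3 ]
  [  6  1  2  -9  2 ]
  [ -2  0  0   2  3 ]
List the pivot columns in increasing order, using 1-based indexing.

Multiply R1 by -1/2.
Subtract 6 times R1 from R2.
Subtract 6 times R1 from R3.
Add 2 times R1 to R4.
Subtract R2 from R3.
Multiply R3 by -1.
Subtract 12 times R3 from R2.
Add 3/2 times R3 to R1.
Pivot columns are the columns containing a leading 1.

1, 2, 5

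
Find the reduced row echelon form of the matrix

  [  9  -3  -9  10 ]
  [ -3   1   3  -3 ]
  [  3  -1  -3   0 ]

[[1, -1/3, -1, 0], [0, 0, 0, 1], [0, 0, 0, 0]]

R1 := 1/9·R1
  [  1  -1/3  -1  10/9 ]
  [ -3     1   3    -3 ]
  [  3    -1  -3     0 ]
R2 := R2 + 3·R1
  [ 1  -1/3  -1  10/9 ]
  [ 0     0   0   1/3 ]
  [ 3    -1  -3     0 ]
R3 := R3 − 3·R1
  [ 1  -1/3  -1   10/9 ]
  [ 0     0   0    1/3 ]
  [ 0     0   0  -10/3 ]
R2 := 3·R2
  [ 1  -1/3  -1   10/9 ]
  [ 0     0   0      1 ]
  [ 0     0   0  -10/3 ]
R3 := R3 + 10/3·R2
  [ 1  -1/3  -1  10/9 ]
  [ 0     0   0     1 ]
  [ 0     0   0     0 ]
R1 := R1 − 10/9·R2
  [ 1  -1/3  -1  0 ]
  [ 0     0   0  1 ]
  [ 0     0   0  0 ]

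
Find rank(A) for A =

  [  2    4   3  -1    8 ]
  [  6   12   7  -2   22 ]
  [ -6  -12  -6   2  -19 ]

rank = 3

ρ1 → 1/2·ρ1
  [  1    2  3/2  -1/2    4 ]
  [  6   12    7    -2   22 ]
  [ -6  -12   -6     2  -19 ]
ρ2 → ρ2 − 6·ρ1
  [  1    2  3/2  -1/2    4 ]
  [  0    0   -2     1   -2 ]
  [ -6  -12   -6     2  -19 ]
ρ3 → ρ3 + 6·ρ1
  [ 1  2  3/2  -1/2   4 ]
  [ 0  0   -2     1  -2 ]
  [ 0  0    3    -1   5 ]
ρ2 → -1/2·ρ2
  [ 1  2  3/2  -1/2  4 ]
  [ 0  0    1  -1/2  1 ]
  [ 0  0    3    -1  5 ]
ρ3 → ρ3 − 3·ρ2
  [ 1  2  3/2  -1/2  4 ]
  [ 0  0    1  -1/2  1 ]
  [ 0  0    0   1/2  2 ]
ρ3 → 2·ρ3
  [ 1  2  3/2  -1/2  4 ]
  [ 0  0    1  -1/2  1 ]
  [ 0  0    0     1  4 ]
ρ2 → ρ2 + 1/2·ρ3
  [ 1  2  3/2  -1/2  4 ]
  [ 0  0    1     0  3 ]
  [ 0  0    0     1  4 ]
ρ1 → ρ1 + 1/2·ρ3
  [ 1  2  3/2  0  6 ]
  [ 0  0    1  0  3 ]
  [ 0  0    0  1  4 ]
ρ1 → ρ1 − 3/2·ρ2
  [ 1  2  0  0  3/2 ]
  [ 0  0  1  0    3 ]
  [ 0  0  0  1    4 ]
The reduced form has 3 nonzero rows.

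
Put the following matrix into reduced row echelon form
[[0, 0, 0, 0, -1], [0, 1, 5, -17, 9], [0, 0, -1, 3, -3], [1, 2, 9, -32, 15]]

Swap r1 and r4.
  [ 1  2   9  -32  15 ]
  [ 0  1   5  -17   9 ]
  [ 0  0  -1    3  -3 ]
  [ 0  0   0    0  -1 ]
Multiply r3 by -1.
  [ 1  2  9  -32  15 ]
  [ 0  1  5  -17   9 ]
  [ 0  0  1   -3   3 ]
  [ 0  0  0    0  -1 ]
Multiply r4 by -1.
  [ 1  2  9  -32  15 ]
  [ 0  1  5  -17   9 ]
  [ 0  0  1   -3   3 ]
  [ 0  0  0    0   1 ]
Subtract 3 times r4 from r3.
  [ 1  2  9  -32  15 ]
  [ 0  1  5  -17   9 ]
  [ 0  0  1   -3   0 ]
  [ 0  0  0    0   1 ]
Subtract 9 times r4 from r2.
  [ 1  2  9  -32  15 ]
  [ 0  1  5  -17   0 ]
  [ 0  0  1   -3   0 ]
  [ 0  0  0    0   1 ]
Subtract 15 times r4 from r1.
  [ 1  2  9  -32  0 ]
  [ 0  1  5  -17  0 ]
  [ 0  0  1   -3  0 ]
  [ 0  0  0    0  1 ]
Subtract 5 times r3 from r2.
  [ 1  2  9  -32  0 ]
  [ 0  1  0   -2  0 ]
  [ 0  0  1   -3  0 ]
  [ 0  0  0    0  1 ]
Subtract 9 times r3 from r1.
  [ 1  2  0  -5  0 ]
  [ 0  1  0  -2  0 ]
  [ 0  0  1  -3  0 ]
  [ 0  0  0   0  1 ]
Subtract 2 times r2 from r1.
  [ 1  0  0  -1  0 ]
  [ 0  1  0  -2  0 ]
  [ 0  0  1  -3  0 ]
  [ 0  0  0   0  1 ]

[[1, 0, 0, -1, 0], [0, 1, 0, -2, 0], [0, 0, 1, -3, 0], [0, 0, 0, 0, 1]]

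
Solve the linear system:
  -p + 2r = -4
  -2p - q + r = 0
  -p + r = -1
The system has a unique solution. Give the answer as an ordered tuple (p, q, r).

(-2, 1, -3)

Form the augmented matrix and row-reduce:
  [ -1   0  2  |  -4 ]
  [ -2  -1  1  |   0 ]
  [ -1   0  1  |  -1 ]
R1 := -1·R1
  [  1   0  -2  |   4 ]
  [ -2  -1   1  |   0 ]
  [ -1   0   1  |  -1 ]
R2 := R2 + 2·R1
  [  1   0  -2  |   4 ]
  [  0  -1  -3  |   8 ]
  [ -1   0   1  |  -1 ]
R3 := R3 + R1
  [ 1   0  -2  |  4 ]
  [ 0  -1  -3  |  8 ]
  [ 0   0  -1  |  3 ]
R2 := -1·R2
  [ 1  0  -2  |   4 ]
  [ 0  1   3  |  -8 ]
  [ 0  0  -1  |   3 ]
R3 := -1·R3
  [ 1  0  -2  |   4 ]
  [ 0  1   3  |  -8 ]
  [ 0  0   1  |  -3 ]
R2 := R2 − 3·R3
  [ 1  0  -2  |   4 ]
  [ 0  1   0  |   1 ]
  [ 0  0   1  |  -3 ]
R1 := R1 + 2·R3
  [ 1  0  0  |  -2 ]
  [ 0  1  0  |   1 ]
  [ 0  0  1  |  -3 ]
Reading off the last column: p = -2, q = 1, r = -3.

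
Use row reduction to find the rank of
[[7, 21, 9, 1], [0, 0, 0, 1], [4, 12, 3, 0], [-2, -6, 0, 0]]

Multiply r1 by 1/7.
Subtract 4 times r1 from r3.
Add 2 times r1 to r4.
Swap r2 and r3.
Multiply r2 by -7/15.
Subtract 18/7 times r2 from r4.
Add 2/5 times r3 to r4.
Subtract 4/15 times r3 from r2.
Subtract 1/7 times r3 from r1.
Subtract 9/7 times r2 from r1.
The reduced form has 3 nonzero rows.

rank = 3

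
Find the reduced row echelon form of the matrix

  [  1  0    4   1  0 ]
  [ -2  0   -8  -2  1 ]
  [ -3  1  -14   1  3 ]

Add 2 times r1 to r2.
  [  1  0    4  1  0 ]
  [  0  0    0  0  1 ]
  [ -3  1  -14  1  3 ]
Add 3 times r1 to r3.
  [ 1  0   4  1  0 ]
  [ 0  0   0  0  1 ]
  [ 0  1  -2  4  3 ]
Swap r2 and r3.
  [ 1  0   4  1  0 ]
  [ 0  1  -2  4  3 ]
  [ 0  0   0  0  1 ]
Subtract 3 times r3 from r2.
  [ 1  0   4  1  0 ]
  [ 0  1  -2  4  0 ]
  [ 0  0   0  0  1 ]

[[1, 0, 4, 1, 0], [0, 1, -2, 4, 0], [0, 0, 0, 0, 1]]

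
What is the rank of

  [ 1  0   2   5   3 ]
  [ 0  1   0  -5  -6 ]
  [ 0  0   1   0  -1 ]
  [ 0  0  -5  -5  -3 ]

ρ4 ← ρ4 + 5·ρ3
  [ 1  0  2   5   3 ]
  [ 0  1  0  -5  -6 ]
  [ 0  0  1   0  -1 ]
  [ 0  0  0  -5  -8 ]
ρ4 ← -1/5·ρ4
  [ 1  0  2   5    3 ]
  [ 0  1  0  -5   -6 ]
  [ 0  0  1   0   -1 ]
  [ 0  0  0   1  8/5 ]
ρ2 ← ρ2 + 5·ρ4
  [ 1  0  2  5    3 ]
  [ 0  1  0  0    2 ]
  [ 0  0  1  0   -1 ]
  [ 0  0  0  1  8/5 ]
ρ1 ← ρ1 − 5·ρ4
  [ 1  0  2  0   -5 ]
  [ 0  1  0  0    2 ]
  [ 0  0  1  0   -1 ]
  [ 0  0  0  1  8/5 ]
ρ1 ← ρ1 − 2·ρ3
  [ 1  0  0  0   -3 ]
  [ 0  1  0  0    2 ]
  [ 0  0  1  0   -1 ]
  [ 0  0  0  1  8/5 ]
The reduced form has 4 nonzero rows.

rank = 4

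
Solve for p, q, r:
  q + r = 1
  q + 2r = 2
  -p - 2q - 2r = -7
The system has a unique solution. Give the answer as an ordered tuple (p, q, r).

(5, 0, 1)

Form the augmented matrix and row-reduce:
  [  0   1   1  |   1 ]
  [  0   1   2  |   2 ]
  [ -1  -2  -2  |  -7 ]
ρ1 ↔ ρ3
  [ -1  -2  -2  |  -7 ]
  [  0   1   2  |   2 ]
  [  0   1   1  |   1 ]
ρ1 -> -1·ρ1
  [ 1  2  2  |  7 ]
  [ 0  1  2  |  2 ]
  [ 0  1  1  |  1 ]
ρ3 -> ρ3 − ρ2
  [ 1  2   2  |   7 ]
  [ 0  1   2  |   2 ]
  [ 0  0  -1  |  -1 ]
ρ3 -> -1·ρ3
  [ 1  2  2  |  7 ]
  [ 0  1  2  |  2 ]
  [ 0  0  1  |  1 ]
ρ2 -> ρ2 − 2·ρ3
  [ 1  2  2  |  7 ]
  [ 0  1  0  |  0 ]
  [ 0  0  1  |  1 ]
ρ1 -> ρ1 − 2·ρ3
  [ 1  2  0  |  5 ]
  [ 0  1  0  |  0 ]
  [ 0  0  1  |  1 ]
ρ1 -> ρ1 − 2·ρ2
  [ 1  0  0  |  5 ]
  [ 0  1  0  |  0 ]
  [ 0  0  1  |  1 ]
Reading off the last column: p = 5, q = 0, r = 1.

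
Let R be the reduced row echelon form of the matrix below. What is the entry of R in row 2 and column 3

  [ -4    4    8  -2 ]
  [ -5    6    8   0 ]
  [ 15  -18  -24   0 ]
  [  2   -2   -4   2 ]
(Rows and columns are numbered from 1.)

-2

R1 ← -1/4·R1
  [  1   -1   -2  1/2 ]
  [ -5    6    8    0 ]
  [ 15  -18  -24    0 ]
  [  2   -2   -4    2 ]
R2 ← R2 + 5·R1
  [  1   -1   -2  1/2 ]
  [  0    1   -2  5/2 ]
  [ 15  -18  -24    0 ]
  [  2   -2   -4    2 ]
R3 ← R3 − 15·R1
  [ 1  -1  -2    1/2 ]
  [ 0   1  -2    5/2 ]
  [ 0  -3   6  -15/2 ]
  [ 2  -2  -4      2 ]
R4 ← R4 − 2·R1
  [ 1  -1  -2    1/2 ]
  [ 0   1  -2    5/2 ]
  [ 0  -3   6  -15/2 ]
  [ 0   0   0      1 ]
R3 ← R3 + 3·R2
  [ 1  -1  -2  1/2 ]
  [ 0   1  -2  5/2 ]
  [ 0   0   0    0 ]
  [ 0   0   0    1 ]
R3 <-> R4
  [ 1  -1  -2  1/2 ]
  [ 0   1  -2  5/2 ]
  [ 0   0   0    1 ]
  [ 0   0   0    0 ]
R2 ← R2 − 5/2·R3
  [ 1  -1  -2  1/2 ]
  [ 0   1  -2    0 ]
  [ 0   0   0    1 ]
  [ 0   0   0    0 ]
R1 ← R1 − 1/2·R3
  [ 1  -1  -2  0 ]
  [ 0   1  -2  0 ]
  [ 0   0   0  1 ]
  [ 0   0   0  0 ]
R1 ← R1 + R2
  [ 1  0  -4  0 ]
  [ 0  1  -2  0 ]
  [ 0  0   0  1 ]
  [ 0  0   0  0 ]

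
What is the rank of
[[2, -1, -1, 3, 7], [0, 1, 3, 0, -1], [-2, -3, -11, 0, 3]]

rank = 3

ρ1 ← 1/2·ρ1
ρ3 ← ρ3 + 2·ρ1
ρ3 ← ρ3 + 4·ρ2
ρ3 ← 1/3·ρ3
ρ1 ← ρ1 − 3/2·ρ3
ρ1 ← ρ1 + 1/2·ρ2
The reduced form has 3 nonzero rows.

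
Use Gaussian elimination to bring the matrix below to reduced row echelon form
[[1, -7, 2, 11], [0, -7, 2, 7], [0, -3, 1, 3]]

[[1, 0, 0, 4], [0, 1, 0, -1], [0, 0, 1, 0]]

R2 -> -1/7·R2
  [ 1  -7     2  11 ]
  [ 0   1  -2/7  -1 ]
  [ 0  -3     1   3 ]
R3 -> R3 + 3·R2
  [ 1  -7     2  11 ]
  [ 0   1  -2/7  -1 ]
  [ 0   0   1/7   0 ]
R3 -> 7·R3
  [ 1  -7     2  11 ]
  [ 0   1  -2/7  -1 ]
  [ 0   0     1   0 ]
R2 -> R2 + 2/7·R3
  [ 1  -7  2  11 ]
  [ 0   1  0  -1 ]
  [ 0   0  1   0 ]
R1 -> R1 − 2·R3
  [ 1  -7  0  11 ]
  [ 0   1  0  -1 ]
  [ 0   0  1   0 ]
R1 -> R1 + 7·R2
  [ 1  0  0   4 ]
  [ 0  1  0  -1 ]
  [ 0  0  1   0 ]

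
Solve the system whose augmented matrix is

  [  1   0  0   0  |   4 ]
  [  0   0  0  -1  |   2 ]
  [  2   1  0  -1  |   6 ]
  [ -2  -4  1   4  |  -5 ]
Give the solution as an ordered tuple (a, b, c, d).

Subtract 2 times ρ1 from ρ3.
  [  1   0  0   0  |   4 ]
  [  0   0  0  -1  |   2 ]
  [  0   1  0  -1  |  -2 ]
  [ -2  -4  1   4  |  -5 ]
Add 2 times ρ1 to ρ4.
  [ 1   0  0   0  |   4 ]
  [ 0   0  0  -1  |   2 ]
  [ 0   1  0  -1  |  -2 ]
  [ 0  -4  1   4  |   3 ]
Swap ρ2 and ρ3.
  [ 1   0  0   0  |   4 ]
  [ 0   1  0  -1  |  -2 ]
  [ 0   0  0  -1  |   2 ]
  [ 0  -4  1   4  |   3 ]
Add 4 times ρ2 to ρ4.
  [ 1  0  0   0  |   4 ]
  [ 0  1  0  -1  |  -2 ]
  [ 0  0  0  -1  |   2 ]
  [ 0  0  1   0  |  -5 ]
Swap ρ3 and ρ4.
  [ 1  0  0   0  |   4 ]
  [ 0  1  0  -1  |  -2 ]
  [ 0  0  1   0  |  -5 ]
  [ 0  0  0  -1  |   2 ]
Multiply ρ4 by -1.
  [ 1  0  0   0  |   4 ]
  [ 0  1  0  -1  |  -2 ]
  [ 0  0  1   0  |  -5 ]
  [ 0  0  0   1  |  -2 ]
Add ρ4 to ρ2.
  [ 1  0  0  0  |   4 ]
  [ 0  1  0  0  |  -4 ]
  [ 0  0  1  0  |  -5 ]
  [ 0  0  0  1  |  -2 ]
Reading off the last column: a = 4, b = -4, c = -5, d = -2.

(4, -4, -5, -2)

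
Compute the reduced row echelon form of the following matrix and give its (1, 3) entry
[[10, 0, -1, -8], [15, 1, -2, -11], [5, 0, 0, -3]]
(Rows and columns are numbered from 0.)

R1 ← 1/10·R1
R2 ← R2 − 15·R1
R3 ← R3 − 5·R1
R3 ← 2·R3
R2 ← R2 + 1/2·R3
R1 ← R1 + 1/10·R3

2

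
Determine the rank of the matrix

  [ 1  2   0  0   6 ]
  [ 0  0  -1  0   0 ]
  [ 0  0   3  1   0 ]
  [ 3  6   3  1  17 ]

Subtract 3 times R1 from R4.
Multiply R2 by -1.
Subtract 3 times R2 from R3.
Subtract 3 times R2 from R4.
Subtract R3 from R4.
Multiply R4 by -1.
Subtract 6 times R4 from R1.
The reduced form has 4 nonzero rows.

rank = 4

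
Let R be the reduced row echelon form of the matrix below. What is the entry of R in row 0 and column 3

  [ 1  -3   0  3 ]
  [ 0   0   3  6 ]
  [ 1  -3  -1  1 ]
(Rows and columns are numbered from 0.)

R3 ← R3 − R1
  [ 1  -3   0   3 ]
  [ 0   0   3   6 ]
  [ 0   0  -1  -2 ]
R2 ← 1/3·R2
  [ 1  -3   0   3 ]
  [ 0   0   1   2 ]
  [ 0   0  -1  -2 ]
R3 ← R3 + R2
  [ 1  -3  0  3 ]
  [ 0   0  1  2 ]
  [ 0   0  0  0 ]

3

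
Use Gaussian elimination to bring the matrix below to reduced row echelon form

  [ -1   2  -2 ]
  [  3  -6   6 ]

[[1, -2, 2], [0, 0, 0]]

R1 := -1·R1
  [ 1  -2  2 ]
  [ 3  -6  6 ]
R2 := R2 − 3·R1
  [ 1  -2  2 ]
  [ 0   0  0 ]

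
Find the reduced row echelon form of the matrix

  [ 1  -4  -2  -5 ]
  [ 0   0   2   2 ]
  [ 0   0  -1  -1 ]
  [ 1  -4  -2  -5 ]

[[1, -4, 0, -3], [0, 0, 1, 1], [0, 0, 0, 0], [0, 0, 0, 0]]

Subtract r1 from r4.
Multiply r2 by 1/2.
Add r2 to r3.
Add 2 times r2 to r1.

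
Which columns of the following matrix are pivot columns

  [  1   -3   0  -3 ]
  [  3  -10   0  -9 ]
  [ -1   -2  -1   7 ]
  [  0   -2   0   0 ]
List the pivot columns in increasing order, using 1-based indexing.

1, 2, 3

R2 ← R2 − 3·R1
  [  1  -3   0  -3 ]
  [  0  -1   0   0 ]
  [ -1  -2  -1   7 ]
  [  0  -2   0   0 ]
R3 ← R3 + R1
  [ 1  -3   0  -3 ]
  [ 0  -1   0   0 ]
  [ 0  -5  -1   4 ]
  [ 0  -2   0   0 ]
R2 ← -1·R2
  [ 1  -3   0  -3 ]
  [ 0   1   0   0 ]
  [ 0  -5  -1   4 ]
  [ 0  -2   0   0 ]
R3 ← R3 + 5·R2
  [ 1  -3   0  -3 ]
  [ 0   1   0   0 ]
  [ 0   0  -1   4 ]
  [ 0  -2   0   0 ]
R4 ← R4 + 2·R2
  [ 1  -3   0  -3 ]
  [ 0   1   0   0 ]
  [ 0   0  -1   4 ]
  [ 0   0   0   0 ]
R3 ← -1·R3
  [ 1  -3  0  -3 ]
  [ 0   1  0   0 ]
  [ 0   0  1  -4 ]
  [ 0   0  0   0 ]
R1 ← R1 + 3·R2
  [ 1  0  0  -3 ]
  [ 0  1  0   0 ]
  [ 0  0  1  -4 ]
  [ 0  0  0   0 ]
Pivot columns are the columns containing a leading 1.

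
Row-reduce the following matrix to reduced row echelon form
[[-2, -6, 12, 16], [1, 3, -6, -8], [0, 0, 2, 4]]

R1 := -1/2·R1
  [ 1  3  -6  -8 ]
  [ 1  3  -6  -8 ]
  [ 0  0   2   4 ]
R2 := R2 − R1
  [ 1  3  -6  -8 ]
  [ 0  0   0   0 ]
  [ 0  0   2   4 ]
R2 <=> R3
  [ 1  3  -6  -8 ]
  [ 0  0   2   4 ]
  [ 0  0   0   0 ]
R2 := 1/2·R2
  [ 1  3  -6  -8 ]
  [ 0  0   1   2 ]
  [ 0  0   0   0 ]
R1 := R1 + 6·R2
  [ 1  3  0  4 ]
  [ 0  0  1  2 ]
  [ 0  0  0  0 ]

[[1, 3, 0, 4], [0, 0, 1, 2], [0, 0, 0, 0]]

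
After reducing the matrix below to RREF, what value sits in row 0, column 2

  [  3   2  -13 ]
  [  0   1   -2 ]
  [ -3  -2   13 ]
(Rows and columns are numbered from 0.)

-3

R1 ← 1/3·R1
  [  1  2/3  -13/3 ]
  [  0    1     -2 ]
  [ -3   -2     13 ]
R3 ← R3 + 3·R1
  [ 1  2/3  -13/3 ]
  [ 0    1     -2 ]
  [ 0    0      0 ]
R1 ← R1 − 2/3·R2
  [ 1  0  -3 ]
  [ 0  1  -2 ]
  [ 0  0   0 ]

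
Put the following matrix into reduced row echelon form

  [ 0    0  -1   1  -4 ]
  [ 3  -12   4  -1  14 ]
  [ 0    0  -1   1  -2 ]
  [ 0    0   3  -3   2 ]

R1 <=> R2
  [ 3  -12   4  -1  14 ]
  [ 0    0  -1   1  -4 ]
  [ 0    0  -1   1  -2 ]
  [ 0    0   3  -3   2 ]
R1 -> 1/3·R1
  [ 1  -4  4/3  -1/3  14/3 ]
  [ 0   0   -1     1    -4 ]
  [ 0   0   -1     1    -2 ]
  [ 0   0    3    -3     2 ]
R2 -> -1·R2
  [ 1  -4  4/3  -1/3  14/3 ]
  [ 0   0    1    -1     4 ]
  [ 0   0   -1     1    -2 ]
  [ 0   0    3    -3     2 ]
R3 -> R3 + R2
  [ 1  -4  4/3  -1/3  14/3 ]
  [ 0   0    1    -1     4 ]
  [ 0   0    0     0     2 ]
  [ 0   0    3    -3     2 ]
R4 -> R4 − 3·R2
  [ 1  -4  4/3  -1/3  14/3 ]
  [ 0   0    1    -1     4 ]
  [ 0   0    0     0     2 ]
  [ 0   0    0     0   -10 ]
R3 -> 1/2·R3
  [ 1  -4  4/3  -1/3  14/3 ]
  [ 0   0    1    -1     4 ]
  [ 0   0    0     0     1 ]
  [ 0   0    0     0   -10 ]
R4 -> R4 + 10·R3
  [ 1  -4  4/3  -1/3  14/3 ]
  [ 0   0    1    -1     4 ]
  [ 0   0    0     0     1 ]
  [ 0   0    0     0     0 ]
R2 -> R2 − 4·R3
  [ 1  -4  4/3  -1/3  14/3 ]
  [ 0   0    1    -1     0 ]
  [ 0   0    0     0     1 ]
  [ 0   0    0     0     0 ]
R1 -> R1 − 14/3·R3
  [ 1  -4  4/3  -1/3  0 ]
  [ 0   0    1    -1  0 ]
  [ 0   0    0     0  1 ]
  [ 0   0    0     0  0 ]
R1 -> R1 − 4/3·R2
  [ 1  -4  0   1  0 ]
  [ 0   0  1  -1  0 ]
  [ 0   0  0   0  1 ]
  [ 0   0  0   0  0 ]

[[1, -4, 0, 1, 0], [0, 0, 1, -1, 0], [0, 0, 0, 0, 1], [0, 0, 0, 0, 0]]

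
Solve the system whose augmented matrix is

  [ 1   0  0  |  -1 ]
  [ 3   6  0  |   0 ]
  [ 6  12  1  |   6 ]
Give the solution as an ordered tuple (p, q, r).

(-1, 1/2, 6)

Subtract 3 times R1 from R2.
  [ 1   0  0  |  -1 ]
  [ 0   6  0  |   3 ]
  [ 6  12  1  |   6 ]
Subtract 6 times R1 from R3.
  [ 1   0  0  |  -1 ]
  [ 0   6  0  |   3 ]
  [ 0  12  1  |  12 ]
Multiply R2 by 1/6.
  [ 1   0  0  |   -1 ]
  [ 0   1  0  |  1/2 ]
  [ 0  12  1  |   12 ]
Subtract 12 times R2 from R3.
  [ 1  0  0  |   -1 ]
  [ 0  1  0  |  1/2 ]
  [ 0  0  1  |    6 ]
Reading off the last column: p = -1, q = 1/2, r = 6.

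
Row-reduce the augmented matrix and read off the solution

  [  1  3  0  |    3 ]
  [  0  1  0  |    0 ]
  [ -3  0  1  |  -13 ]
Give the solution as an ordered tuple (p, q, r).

(3, 0, -4)

R3 -> R3 + 3·R1
R3 -> R3 − 9·R2
R1 -> R1 − 3·R2
Reading off the last column: p = 3, q = 0, r = -4.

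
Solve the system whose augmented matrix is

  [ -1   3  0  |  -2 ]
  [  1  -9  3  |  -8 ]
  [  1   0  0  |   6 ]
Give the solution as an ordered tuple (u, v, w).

r1 -> -1·r1
  [ 1  -3  0  |   2 ]
  [ 1  -9  3  |  -8 ]
  [ 1   0  0  |   6 ]
r2 -> r2 − r1
  [ 1  -3  0  |    2 ]
  [ 0  -6  3  |  -10 ]
  [ 1   0  0  |    6 ]
r3 -> r3 − r1
  [ 1  -3  0  |    2 ]
  [ 0  -6  3  |  -10 ]
  [ 0   3  0  |    4 ]
r2 -> -1/6·r2
  [ 1  -3     0  |    2 ]
  [ 0   1  -1/2  |  5/3 ]
  [ 0   3     0  |    4 ]
r3 -> r3 − 3·r2
  [ 1  -3     0  |    2 ]
  [ 0   1  -1/2  |  5/3 ]
  [ 0   0   3/2  |   -1 ]
r3 -> 2/3·r3
  [ 1  -3     0  |     2 ]
  [ 0   1  -1/2  |   5/3 ]
  [ 0   0     1  |  -2/3 ]
r2 -> r2 + 1/2·r3
  [ 1  -3  0  |     2 ]
  [ 0   1  0  |   4/3 ]
  [ 0   0  1  |  -2/3 ]
r1 -> r1 + 3·r2
  [ 1  0  0  |     6 ]
  [ 0  1  0  |   4/3 ]
  [ 0  0  1  |  -2/3 ]
Reading off the last column: u = 6, v = 4/3, w = -2/3.

(6, 4/3, -2/3)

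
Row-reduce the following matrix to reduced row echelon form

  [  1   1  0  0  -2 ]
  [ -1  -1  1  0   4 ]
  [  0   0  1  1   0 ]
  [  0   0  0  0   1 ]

ρ2 := ρ2 + ρ1
  [ 1  1  0  0  -2 ]
  [ 0  0  1  0   2 ]
  [ 0  0  1  1   0 ]
  [ 0  0  0  0   1 ]
ρ3 := ρ3 − ρ2
  [ 1  1  0  0  -2 ]
  [ 0  0  1  0   2 ]
  [ 0  0  0  1  -2 ]
  [ 0  0  0  0   1 ]
ρ3 := ρ3 + 2·ρ4
  [ 1  1  0  0  -2 ]
  [ 0  0  1  0   2 ]
  [ 0  0  0  1   0 ]
  [ 0  0  0  0   1 ]
ρ2 := ρ2 − 2·ρ4
  [ 1  1  0  0  -2 ]
  [ 0  0  1  0   0 ]
  [ 0  0  0  1   0 ]
  [ 0  0  0  0   1 ]
ρ1 := ρ1 + 2·ρ4
  [ 1  1  0  0  0 ]
  [ 0  0  1  0  0 ]
  [ 0  0  0  1  0 ]
  [ 0  0  0  0  1 ]

[[1, 1, 0, 0, 0], [0, 0, 1, 0, 0], [0, 0, 0, 1, 0], [0, 0, 0, 0, 1]]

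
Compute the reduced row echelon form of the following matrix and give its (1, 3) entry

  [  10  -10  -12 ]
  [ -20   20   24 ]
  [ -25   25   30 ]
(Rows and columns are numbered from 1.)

-6/5

R1 ← 1/10·R1
R2 ← R2 + 20·R1
R3 ← R3 + 25·R1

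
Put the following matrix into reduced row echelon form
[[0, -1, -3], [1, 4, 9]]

[[1, 0, -3], [0, 1, 3]]

R1 <=> R2
  [ 1   4   9 ]
  [ 0  -1  -3 ]
R2 := -1·R2
  [ 1  4  9 ]
  [ 0  1  3 ]
R1 := R1 − 4·R2
  [ 1  0  -3 ]
  [ 0  1   3 ]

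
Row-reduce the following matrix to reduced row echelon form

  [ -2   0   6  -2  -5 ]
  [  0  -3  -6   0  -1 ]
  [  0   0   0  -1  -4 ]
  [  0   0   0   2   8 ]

[[1, 0, -3, 0, -3/2], [0, 1, 2, 0, 1/3], [0, 0, 0, 1, 4], [0, 0, 0, 0, 0]]

ρ1 -> -1/2·ρ1
  [ 1   0  -3   1  5/2 ]
  [ 0  -3  -6   0   -1 ]
  [ 0   0   0  -1   -4 ]
  [ 0   0   0   2    8 ]
ρ2 -> -1/3·ρ2
  [ 1  0  -3   1  5/2 ]
  [ 0  1   2   0  1/3 ]
  [ 0  0   0  -1   -4 ]
  [ 0  0   0   2    8 ]
ρ3 -> -1·ρ3
  [ 1  0  -3  1  5/2 ]
  [ 0  1   2  0  1/3 ]
  [ 0  0   0  1    4 ]
  [ 0  0   0  2    8 ]
ρ4 -> ρ4 − 2·ρ3
  [ 1  0  -3  1  5/2 ]
  [ 0  1   2  0  1/3 ]
  [ 0  0   0  1    4 ]
  [ 0  0   0  0    0 ]
ρ1 -> ρ1 − ρ3
  [ 1  0  -3  0  -3/2 ]
  [ 0  1   2  0   1/3 ]
  [ 0  0   0  1     4 ]
  [ 0  0   0  0     0 ]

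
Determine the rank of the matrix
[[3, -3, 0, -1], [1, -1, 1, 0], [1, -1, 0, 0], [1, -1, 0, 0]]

rank = 3

R1 := 1/3·R1
R2 := R2 − R1
R3 := R3 − R1
R4 := R4 − R1
R3 := 3·R3
R4 := R4 − 1/3·R3
R2 := R2 − 1/3·R3
R1 := R1 + 1/3·R3
The reduced form has 3 nonzero rows.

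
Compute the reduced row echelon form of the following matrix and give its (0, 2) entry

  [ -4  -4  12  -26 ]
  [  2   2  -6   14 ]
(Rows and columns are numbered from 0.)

-3

R1 ← -1/4·R1
  [ 1  1  -3  13/2 ]
  [ 2  2  -6    14 ]
R2 ← R2 − 2·R1
  [ 1  1  -3  13/2 ]
  [ 0  0   0     1 ]
R1 ← R1 − 13/2·R2
  [ 1  1  -3  0 ]
  [ 0  0   0  1 ]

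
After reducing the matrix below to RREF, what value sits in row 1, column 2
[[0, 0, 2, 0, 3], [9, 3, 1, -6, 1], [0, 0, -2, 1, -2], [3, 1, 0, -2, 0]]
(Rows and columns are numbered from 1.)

1/3

r1 <=> r2
  [ 9  3   1  -6   1 ]
  [ 0  0   2   0   3 ]
  [ 0  0  -2   1  -2 ]
  [ 3  1   0  -2   0 ]
r1 ← 1/9·r1
  [ 1  1/3  1/9  -2/3  1/9 ]
  [ 0    0    2     0    3 ]
  [ 0    0   -2     1   -2 ]
  [ 3    1    0    -2    0 ]
r4 ← r4 − 3·r1
  [ 1  1/3   1/9  -2/3   1/9 ]
  [ 0    0     2     0     3 ]
  [ 0    0    -2     1    -2 ]
  [ 0    0  -1/3     0  -1/3 ]
r2 ← 1/2·r2
  [ 1  1/3   1/9  -2/3   1/9 ]
  [ 0    0     1     0   3/2 ]
  [ 0    0    -2     1    -2 ]
  [ 0    0  -1/3     0  -1/3 ]
r3 ← r3 + 2·r2
  [ 1  1/3   1/9  -2/3   1/9 ]
  [ 0    0     1     0   3/2 ]
  [ 0    0     0     1     1 ]
  [ 0    0  -1/3     0  -1/3 ]
r4 ← r4 + 1/3·r2
  [ 1  1/3  1/9  -2/3  1/9 ]
  [ 0    0    1     0  3/2 ]
  [ 0    0    0     1    1 ]
  [ 0    0    0     0  1/6 ]
r4 ← 6·r4
  [ 1  1/3  1/9  -2/3  1/9 ]
  [ 0    0    1     0  3/2 ]
  [ 0    0    0     1    1 ]
  [ 0    0    0     0    1 ]
r3 ← r3 − r4
  [ 1  1/3  1/9  -2/3  1/9 ]
  [ 0    0    1     0  3/2 ]
  [ 0    0    0     1    0 ]
  [ 0    0    0     0    1 ]
r2 ← r2 − 3/2·r4
  [ 1  1/3  1/9  -2/3  1/9 ]
  [ 0    0    1     0    0 ]
  [ 0    0    0     1    0 ]
  [ 0    0    0     0    1 ]
r1 ← r1 − 1/9·r4
  [ 1  1/3  1/9  -2/3  0 ]
  [ 0    0    1     0  0 ]
  [ 0    0    0     1  0 ]
  [ 0    0    0     0  1 ]
r1 ← r1 + 2/3·r3
  [ 1  1/3  1/9  0  0 ]
  [ 0    0    1  0  0 ]
  [ 0    0    0  1  0 ]
  [ 0    0    0  0  1 ]
r1 ← r1 − 1/9·r2
  [ 1  1/3  0  0  0 ]
  [ 0    0  1  0  0 ]
  [ 0    0  0  1  0 ]
  [ 0    0  0  0  1 ]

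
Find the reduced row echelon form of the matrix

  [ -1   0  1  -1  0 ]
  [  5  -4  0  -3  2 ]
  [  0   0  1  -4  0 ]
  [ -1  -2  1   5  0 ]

[[1, 0, 0, -3, 0], [0, 1, 0, -3, 0], [0, 0, 1, -4, 0], [0, 0, 0, 0, 1]]

R1 → -1·R1
R2 → R2 − 5·R1
R4 → R4 + R1
R2 → -1/4·R2
R4 → R4 + 2·R2
R4 → R4 + 5/2·R3
R4 → -1·R4
R2 → R2 + 1/2·R4
R2 → R2 + 5/4·R3
R1 → R1 + R3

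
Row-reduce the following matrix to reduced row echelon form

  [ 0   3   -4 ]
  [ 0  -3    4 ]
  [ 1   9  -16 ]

[[1, 0, -4], [0, 1, -4/3], [0, 0, 0]]

r1 <=> r3
r2 -> -1/3·r2
r3 -> r3 − 3·r2
r1 -> r1 − 9·r2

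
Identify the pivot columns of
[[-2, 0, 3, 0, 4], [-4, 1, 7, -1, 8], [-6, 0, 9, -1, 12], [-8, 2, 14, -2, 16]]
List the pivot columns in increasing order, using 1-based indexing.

1, 2, 4

Multiply ρ1 by -1/2.
  [  1  0  -3/2   0  -2 ]
  [ -4  1     7  -1   8 ]
  [ -6  0     9  -1  12 ]
  [ -8  2    14  -2  16 ]
Add 4 times ρ1 to ρ2.
  [  1  0  -3/2   0  -2 ]
  [  0  1     1  -1   0 ]
  [ -6  0     9  -1  12 ]
  [ -8  2    14  -2  16 ]
Add 6 times ρ1 to ρ3.
  [  1  0  -3/2   0  -2 ]
  [  0  1     1  -1   0 ]
  [  0  0     0  -1   0 ]
  [ -8  2    14  -2  16 ]
Add 8 times ρ1 to ρ4.
  [ 1  0  -3/2   0  -2 ]
  [ 0  1     1  -1   0 ]
  [ 0  0     0  -1   0 ]
  [ 0  2     2  -2   0 ]
Subtract 2 times ρ2 from ρ4.
  [ 1  0  -3/2   0  -2 ]
  [ 0  1     1  -1   0 ]
  [ 0  0     0  -1   0 ]
  [ 0  0     0   0   0 ]
Multiply ρ3 by -1.
  [ 1  0  -3/2   0  -2 ]
  [ 0  1     1  -1   0 ]
  [ 0  0     0   1   0 ]
  [ 0  0     0   0   0 ]
Add ρ3 to ρ2.
  [ 1  0  -3/2  0  -2 ]
  [ 0  1     1  0   0 ]
  [ 0  0     0  1   0 ]
  [ 0  0     0  0   0 ]
Pivot columns are the columns containing a leading 1.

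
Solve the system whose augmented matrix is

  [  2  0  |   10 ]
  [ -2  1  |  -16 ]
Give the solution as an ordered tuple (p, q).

Multiply R1 by 1/2.
  [  1  0  |    5 ]
  [ -2  1  |  -16 ]
Add 2 times R1 to R2.
  [ 1  0  |   5 ]
  [ 0  1  |  -6 ]
Reading off the last column: p = 5, q = -6.

(5, -6)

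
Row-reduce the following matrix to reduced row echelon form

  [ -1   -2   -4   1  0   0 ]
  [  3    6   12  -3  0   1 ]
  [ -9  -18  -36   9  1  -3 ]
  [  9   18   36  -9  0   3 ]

Multiply R1 by -1.
  [  1    2    4  -1  0   0 ]
  [  3    6   12  -3  0   1 ]
  [ -9  -18  -36   9  1  -3 ]
  [  9   18   36  -9  0   3 ]
Subtract 3 times R1 from R2.
  [  1    2    4  -1  0   0 ]
  [  0    0    0   0  0   1 ]
  [ -9  -18  -36   9  1  -3 ]
  [  9   18   36  -9  0   3 ]
Add 9 times R1 to R3.
  [ 1   2   4  -1  0   0 ]
  [ 0   0   0   0  0   1 ]
  [ 0   0   0   0  1  -3 ]
  [ 9  18  36  -9  0   3 ]
Subtract 9 times R1 from R4.
  [ 1  2  4  -1  0   0 ]
  [ 0  0  0   0  0   1 ]
  [ 0  0  0   0  1  -3 ]
  [ 0  0  0   0  0   3 ]
Swap R2 and R3.
  [ 1  2  4  -1  0   0 ]
  [ 0  0  0   0  1  -3 ]
  [ 0  0  0   0  0   1 ]
  [ 0  0  0   0  0   3 ]
Subtract 3 times R3 from R4.
  [ 1  2  4  -1  0   0 ]
  [ 0  0  0   0  1  -3 ]
  [ 0  0  0   0  0   1 ]
  [ 0  0  0   0  0   0 ]
Add 3 times R3 to R2.
  [ 1  2  4  -1  0  0 ]
  [ 0  0  0   0  1  0 ]
  [ 0  0  0   0  0  1 ]
  [ 0  0  0   0  0  0 ]

[[1, 2, 4, -1, 0, 0], [0, 0, 0, 0, 1, 0], [0, 0, 0, 0, 0, 1], [0, 0, 0, 0, 0, 0]]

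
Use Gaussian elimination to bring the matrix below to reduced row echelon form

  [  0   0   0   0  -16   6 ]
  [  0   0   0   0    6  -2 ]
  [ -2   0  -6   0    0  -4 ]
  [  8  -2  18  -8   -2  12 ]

[[1, 0, 3, 0, 0, 0], [0, 1, 3, 4, 0, 0], [0, 0, 0, 0, 1, 0], [0, 0, 0, 0, 0, 1]]

r1 <=> r3
  [ -2   0  -6   0    0  -4 ]
  [  0   0   0   0    6  -2 ]
  [  0   0   0   0  -16   6 ]
  [  8  -2  18  -8   -2  12 ]
r1 → -1/2·r1
  [ 1   0   3   0    0   2 ]
  [ 0   0   0   0    6  -2 ]
  [ 0   0   0   0  -16   6 ]
  [ 8  -2  18  -8   -2  12 ]
r4 → r4 − 8·r1
  [ 1   0   3   0    0   2 ]
  [ 0   0   0   0    6  -2 ]
  [ 0   0   0   0  -16   6 ]
  [ 0  -2  -6  -8   -2  -4 ]
r2 <=> r4
  [ 1   0   3   0    0   2 ]
  [ 0  -2  -6  -8   -2  -4 ]
  [ 0   0   0   0  -16   6 ]
  [ 0   0   0   0    6  -2 ]
r2 → -1/2·r2
  [ 1  0  3  0    0   2 ]
  [ 0  1  3  4    1   2 ]
  [ 0  0  0  0  -16   6 ]
  [ 0  0  0  0    6  -2 ]
r3 → -1/16·r3
  [ 1  0  3  0  0     2 ]
  [ 0  1  3  4  1     2 ]
  [ 0  0  0  0  1  -3/8 ]
  [ 0  0  0  0  6    -2 ]
r4 → r4 − 6·r3
  [ 1  0  3  0  0     2 ]
  [ 0  1  3  4  1     2 ]
  [ 0  0  0  0  1  -3/8 ]
  [ 0  0  0  0  0   1/4 ]
r4 → 4·r4
  [ 1  0  3  0  0     2 ]
  [ 0  1  3  4  1     2 ]
  [ 0  0  0  0  1  -3/8 ]
  [ 0  0  0  0  0     1 ]
r3 → r3 + 3/8·r4
  [ 1  0  3  0  0  2 ]
  [ 0  1  3  4  1  2 ]
  [ 0  0  0  0  1  0 ]
  [ 0  0  0  0  0  1 ]
r2 → r2 − 2·r4
  [ 1  0  3  0  0  2 ]
  [ 0  1  3  4  1  0 ]
  [ 0  0  0  0  1  0 ]
  [ 0  0  0  0  0  1 ]
r1 → r1 − 2·r4
  [ 1  0  3  0  0  0 ]
  [ 0  1  3  4  1  0 ]
  [ 0  0  0  0  1  0 ]
  [ 0  0  0  0  0  1 ]
r2 → r2 − r3
  [ 1  0  3  0  0  0 ]
  [ 0  1  3  4  0  0 ]
  [ 0  0  0  0  1  0 ]
  [ 0  0  0  0  0  1 ]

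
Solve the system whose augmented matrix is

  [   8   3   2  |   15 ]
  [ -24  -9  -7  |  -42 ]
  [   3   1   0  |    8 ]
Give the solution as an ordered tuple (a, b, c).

(3, -1, -3)

r1 → 1/8·r1
  [   1  3/8  1/4  |  15/8 ]
  [ -24   -9   -7  |   -42 ]
  [   3    1    0  |     8 ]
r2 → r2 + 24·r1
  [ 1  3/8  1/4  |  15/8 ]
  [ 0    0   -1  |     3 ]
  [ 3    1    0  |     8 ]
r3 → r3 − 3·r1
  [ 1   3/8   1/4  |  15/8 ]
  [ 0     0    -1  |     3 ]
  [ 0  -1/8  -3/4  |  19/8 ]
r2 ↔ r3
  [ 1   3/8   1/4  |  15/8 ]
  [ 0  -1/8  -3/4  |  19/8 ]
  [ 0     0    -1  |     3 ]
r2 → -8·r2
  [ 1  3/8  1/4  |  15/8 ]
  [ 0    1    6  |   -19 ]
  [ 0    0   -1  |     3 ]
r3 → -1·r3
  [ 1  3/8  1/4  |  15/8 ]
  [ 0    1    6  |   -19 ]
  [ 0    0    1  |    -3 ]
r2 → r2 − 6·r3
  [ 1  3/8  1/4  |  15/8 ]
  [ 0    1    0  |    -1 ]
  [ 0    0    1  |    -3 ]
r1 → r1 − 1/4·r3
  [ 1  3/8  0  |  21/8 ]
  [ 0    1  0  |    -1 ]
  [ 0    0  1  |    -3 ]
r1 → r1 − 3/8·r2
  [ 1  0  0  |   3 ]
  [ 0  1  0  |  -1 ]
  [ 0  0  1  |  -3 ]
Reading off the last column: a = 3, b = -1, c = -3.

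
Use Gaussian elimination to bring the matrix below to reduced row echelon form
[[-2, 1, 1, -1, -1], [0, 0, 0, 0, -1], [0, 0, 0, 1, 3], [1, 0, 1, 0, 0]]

R1 -> -1/2·R1
  [ 1  -1/2  -1/2  1/2  1/2 ]
  [ 0     0     0    0   -1 ]
  [ 0     0     0    1    3 ]
  [ 1     0     1    0    0 ]
R4 -> R4 − R1
  [ 1  -1/2  -1/2   1/2   1/2 ]
  [ 0     0     0     0    -1 ]
  [ 0     0     0     1     3 ]
  [ 0   1/2   3/2  -1/2  -1/2 ]
R2 <-> R4
  [ 1  -1/2  -1/2   1/2   1/2 ]
  [ 0   1/2   3/2  -1/2  -1/2 ]
  [ 0     0     0     1     3 ]
  [ 0     0     0     0    -1 ]
R2 -> 2·R2
  [ 1  -1/2  -1/2  1/2  1/2 ]
  [ 0     1     3   -1   -1 ]
  [ 0     0     0    1    3 ]
  [ 0     0     0    0   -1 ]
R4 -> -1·R4
  [ 1  -1/2  -1/2  1/2  1/2 ]
  [ 0     1     3   -1   -1 ]
  [ 0     0     0    1    3 ]
  [ 0     0     0    0    1 ]
R3 -> R3 − 3·R4
  [ 1  -1/2  -1/2  1/2  1/2 ]
  [ 0     1     3   -1   -1 ]
  [ 0     0     0    1    0 ]
  [ 0     0     0    0    1 ]
R2 -> R2 + R4
  [ 1  -1/2  -1/2  1/2  1/2 ]
  [ 0     1     3   -1    0 ]
  [ 0     0     0    1    0 ]
  [ 0     0     0    0    1 ]
R1 -> R1 − 1/2·R4
  [ 1  -1/2  -1/2  1/2  0 ]
  [ 0     1     3   -1  0 ]
  [ 0     0     0    1  0 ]
  [ 0     0     0    0  1 ]
R2 -> R2 + R3
  [ 1  -1/2  -1/2  1/2  0 ]
  [ 0     1     3    0  0 ]
  [ 0     0     0    1  0 ]
  [ 0     0     0    0  1 ]
R1 -> R1 − 1/2·R3
  [ 1  -1/2  -1/2  0  0 ]
  [ 0     1     3  0  0 ]
  [ 0     0     0  1  0 ]
  [ 0     0     0  0  1 ]
R1 -> R1 + 1/2·R2
  [ 1  0  1  0  0 ]
  [ 0  1  3  0  0 ]
  [ 0  0  0  1  0 ]
  [ 0  0  0  0  1 ]

[[1, 0, 1, 0, 0], [0, 1, 3, 0, 0], [0, 0, 0, 1, 0], [0, 0, 0, 0, 1]]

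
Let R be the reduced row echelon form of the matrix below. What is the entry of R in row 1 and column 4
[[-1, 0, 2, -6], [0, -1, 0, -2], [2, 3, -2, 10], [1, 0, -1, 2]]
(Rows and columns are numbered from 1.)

-2

r1 -> -1·r1
  [ 1   0  -2   6 ]
  [ 0  -1   0  -2 ]
  [ 2   3  -2  10 ]
  [ 1   0  -1   2 ]
r3 -> r3 − 2·r1
  [ 1   0  -2   6 ]
  [ 0  -1   0  -2 ]
  [ 0   3   2  -2 ]
  [ 1   0  -1   2 ]
r4 -> r4 − r1
  [ 1   0  -2   6 ]
  [ 0  -1   0  -2 ]
  [ 0   3   2  -2 ]
  [ 0   0   1  -4 ]
r2 -> -1·r2
  [ 1  0  -2   6 ]
  [ 0  1   0   2 ]
  [ 0  3   2  -2 ]
  [ 0  0   1  -4 ]
r3 -> r3 − 3·r2
  [ 1  0  -2   6 ]
  [ 0  1   0   2 ]
  [ 0  0   2  -8 ]
  [ 0  0   1  -4 ]
r3 -> 1/2·r3
  [ 1  0  -2   6 ]
  [ 0  1   0   2 ]
  [ 0  0   1  -4 ]
  [ 0  0   1  -4 ]
r4 -> r4 − r3
  [ 1  0  -2   6 ]
  [ 0  1   0   2 ]
  [ 0  0   1  -4 ]
  [ 0  0   0   0 ]
r1 -> r1 + 2·r3
  [ 1  0  0  -2 ]
  [ 0  1  0   2 ]
  [ 0  0  1  -4 ]
  [ 0  0  0   0 ]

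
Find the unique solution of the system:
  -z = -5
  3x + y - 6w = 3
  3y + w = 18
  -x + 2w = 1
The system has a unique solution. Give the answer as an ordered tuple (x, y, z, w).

(-1, 6, 5, 0)

Form the augmented matrix and row-reduce:
  [  0  0  -1   0  |  -5 ]
  [  3  1   0  -6  |   3 ]
  [  0  3   0   1  |  18 ]
  [ -1  0   0   2  |   1 ]
R1 <=> R2
  [  3  1   0  -6  |   3 ]
  [  0  0  -1   0  |  -5 ]
  [  0  3   0   1  |  18 ]
  [ -1  0   0   2  |   1 ]
R1 -> 1/3·R1
  [  1  1/3   0  -2  |   1 ]
  [  0    0  -1   0  |  -5 ]
  [  0    3   0   1  |  18 ]
  [ -1    0   0   2  |   1 ]
R4 -> R4 + R1
  [ 1  1/3   0  -2  |   1 ]
  [ 0    0  -1   0  |  -5 ]
  [ 0    3   0   1  |  18 ]
  [ 0  1/3   0   0  |   2 ]
R2 <=> R3
  [ 1  1/3   0  -2  |   1 ]
  [ 0    3   0   1  |  18 ]
  [ 0    0  -1   0  |  -5 ]
  [ 0  1/3   0   0  |   2 ]
R2 -> 1/3·R2
  [ 1  1/3   0   -2  |   1 ]
  [ 0    1   0  1/3  |   6 ]
  [ 0    0  -1    0  |  -5 ]
  [ 0  1/3   0    0  |   2 ]
R4 -> R4 − 1/3·R2
  [ 1  1/3   0    -2  |   1 ]
  [ 0    1   0   1/3  |   6 ]
  [ 0    0  -1     0  |  -5 ]
  [ 0    0   0  -1/9  |   0 ]
R3 -> -1·R3
  [ 1  1/3  0    -2  |  1 ]
  [ 0    1  0   1/3  |  6 ]
  [ 0    0  1     0  |  5 ]
  [ 0    0  0  -1/9  |  0 ]
R4 -> -9·R4
  [ 1  1/3  0   -2  |  1 ]
  [ 0    1  0  1/3  |  6 ]
  [ 0    0  1    0  |  5 ]
  [ 0    0  0    1  |  0 ]
R2 -> R2 − 1/3·R4
  [ 1  1/3  0  -2  |  1 ]
  [ 0    1  0   0  |  6 ]
  [ 0    0  1   0  |  5 ]
  [ 0    0  0   1  |  0 ]
R1 -> R1 + 2·R4
  [ 1  1/3  0  0  |  1 ]
  [ 0    1  0  0  |  6 ]
  [ 0    0  1  0  |  5 ]
  [ 0    0  0  1  |  0 ]
R1 -> R1 − 1/3·R2
  [ 1  0  0  0  |  -1 ]
  [ 0  1  0  0  |   6 ]
  [ 0  0  1  0  |   5 ]
  [ 0  0  0  1  |   0 ]
Reading off the last column: x = -1, y = 6, z = 5, w = 0.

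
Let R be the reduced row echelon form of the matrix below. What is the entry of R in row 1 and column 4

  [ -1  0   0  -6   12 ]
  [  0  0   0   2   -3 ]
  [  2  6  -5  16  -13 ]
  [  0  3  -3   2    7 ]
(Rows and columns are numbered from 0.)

R1 → -1·R1
  [ 1  0   0   6  -12 ]
  [ 0  0   0   2   -3 ]
  [ 2  6  -5  16  -13 ]
  [ 0  3  -3   2    7 ]
R3 → R3 − 2·R1
  [ 1  0   0  6  -12 ]
  [ 0  0   0  2   -3 ]
  [ 0  6  -5  4   11 ]
  [ 0  3  -3  2    7 ]
R2 <-> R3
  [ 1  0   0  6  -12 ]
  [ 0  6  -5  4   11 ]
  [ 0  0   0  2   -3 ]
  [ 0  3  -3  2    7 ]
R2 → 1/6·R2
  [ 1  0     0    6   -12 ]
  [ 0  1  -5/6  2/3  11/6 ]
  [ 0  0     0    2    -3 ]
  [ 0  3    -3    2     7 ]
R4 → R4 − 3·R2
  [ 1  0     0    6   -12 ]
  [ 0  1  -5/6  2/3  11/6 ]
  [ 0  0     0    2    -3 ]
  [ 0  0  -1/2    0   3/2 ]
R3 <-> R4
  [ 1  0     0    6   -12 ]
  [ 0  1  -5/6  2/3  11/6 ]
  [ 0  0  -1/2    0   3/2 ]
  [ 0  0     0    2    -3 ]
R3 → -2·R3
  [ 1  0     0    6   -12 ]
  [ 0  1  -5/6  2/3  11/6 ]
  [ 0  0     1    0    -3 ]
  [ 0  0     0    2    -3 ]
R4 → 1/2·R4
  [ 1  0     0    6   -12 ]
  [ 0  1  -5/6  2/3  11/6 ]
  [ 0  0     1    0    -3 ]
  [ 0  0     0    1  -3/2 ]
R2 → R2 − 2/3·R4
  [ 1  0     0  6   -12 ]
  [ 0  1  -5/6  0  17/6 ]
  [ 0  0     1  0    -3 ]
  [ 0  0     0  1  -3/2 ]
R1 → R1 − 6·R4
  [ 1  0     0  0    -3 ]
  [ 0  1  -5/6  0  17/6 ]
  [ 0  0     1  0    -3 ]
  [ 0  0     0  1  -3/2 ]
R2 → R2 + 5/6·R3
  [ 1  0  0  0    -3 ]
  [ 0  1  0  0   1/3 ]
  [ 0  0  1  0    -3 ]
  [ 0  0  0  1  -3/2 ]

1/3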